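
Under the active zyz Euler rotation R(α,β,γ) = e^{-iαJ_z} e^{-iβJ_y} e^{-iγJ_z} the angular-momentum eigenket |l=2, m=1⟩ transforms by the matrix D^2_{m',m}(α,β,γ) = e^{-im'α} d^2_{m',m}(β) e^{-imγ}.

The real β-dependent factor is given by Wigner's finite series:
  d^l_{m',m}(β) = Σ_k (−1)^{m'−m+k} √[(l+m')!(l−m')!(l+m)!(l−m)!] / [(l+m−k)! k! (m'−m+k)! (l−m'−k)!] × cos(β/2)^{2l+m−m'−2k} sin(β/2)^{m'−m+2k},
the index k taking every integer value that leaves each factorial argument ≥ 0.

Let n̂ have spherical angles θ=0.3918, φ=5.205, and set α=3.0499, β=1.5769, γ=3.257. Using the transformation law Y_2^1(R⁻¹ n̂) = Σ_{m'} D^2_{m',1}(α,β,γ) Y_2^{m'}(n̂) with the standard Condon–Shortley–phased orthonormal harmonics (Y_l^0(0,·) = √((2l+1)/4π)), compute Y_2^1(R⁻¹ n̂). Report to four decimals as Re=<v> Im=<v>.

Re=0.1471 Im=-0.0706

Need the full column D^2_{m',1} for m'=−2..2 at α=3.0499, β=1.5769, γ=3.257.
cos(β/2)=0.704946, sin(β/2)=0.709261
d^2_{-2,1}: single k=3 term ⇒ +0.503042;  D = -0.480754+0.148079i
d^2_{-1,1}: k∈[2..3] ⇒ +0.749972 -0.253061 = +0.496911;  D = +0.486293-0.102176i
d^2_{0,1}: k∈[1..2] ⇒ +0.608623 -0.616099 = -0.007475;  D = +0.007426-0.000861i
d^2_{1,1}: k∈[0..1] ⇒ +0.246957 -0.749972 = -0.503015;  D = -0.502873+0.011928i
d^2_{2,1}: single k=0 term ⇒ -0.496939;  D = +0.495791+0.033755i
Y_2^{m'}(θ=0.3918,φ=5.205) and Σ D·Y over m':
  (-0.4808+0.1481i)·(-0.0311+0.0469i)  (+0.4863-0.1022i)·(+0.1289+0.2402i)  (+0.0074-0.0009i)·(+0.4928+0.0000i)  (-0.5029+0.0119i)·(-0.1289+0.2402i)  (+0.4958+0.0338i)·(-0.0311-0.0469i)
Y_2^1(R⁻¹ n̂) = +0.147050-0.070619i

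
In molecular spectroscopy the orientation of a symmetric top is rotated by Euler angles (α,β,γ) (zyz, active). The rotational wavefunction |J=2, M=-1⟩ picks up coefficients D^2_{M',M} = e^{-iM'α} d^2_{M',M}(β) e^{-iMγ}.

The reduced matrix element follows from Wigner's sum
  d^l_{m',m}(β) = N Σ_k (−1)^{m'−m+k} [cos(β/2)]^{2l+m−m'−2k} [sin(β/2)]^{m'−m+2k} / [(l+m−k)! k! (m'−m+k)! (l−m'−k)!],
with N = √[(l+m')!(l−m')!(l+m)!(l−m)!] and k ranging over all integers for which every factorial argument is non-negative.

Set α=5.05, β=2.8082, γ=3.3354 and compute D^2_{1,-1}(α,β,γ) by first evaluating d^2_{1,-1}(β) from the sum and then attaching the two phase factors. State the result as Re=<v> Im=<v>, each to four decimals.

Split into d^2_{1,-1}(β=2.8082) × two z-phases.
Half-angle: c=0.165925, s=0.986138. N=√(6·1·1·6)=6.000000
k: max(0,(-1)−(1))=0 … min(2+(-1),2−(1))=1
  k=0: (−1)^2·6.0000/(2)·0.1659^2·0.9861^2 = +0.080320
  k=1: (−1)^3·6.0000/(6)·0.1659^0·0.9861^4 = -0.945696
d^2_{1,-1}(2.8082) = +0.080320 -0.945696 = -0.865376
D = (+0.331234+0.943549i)·(-0.865376)·(-0.981278-0.192596i) = +0.124016+0.856443i

Re=0.1240 Im=0.8564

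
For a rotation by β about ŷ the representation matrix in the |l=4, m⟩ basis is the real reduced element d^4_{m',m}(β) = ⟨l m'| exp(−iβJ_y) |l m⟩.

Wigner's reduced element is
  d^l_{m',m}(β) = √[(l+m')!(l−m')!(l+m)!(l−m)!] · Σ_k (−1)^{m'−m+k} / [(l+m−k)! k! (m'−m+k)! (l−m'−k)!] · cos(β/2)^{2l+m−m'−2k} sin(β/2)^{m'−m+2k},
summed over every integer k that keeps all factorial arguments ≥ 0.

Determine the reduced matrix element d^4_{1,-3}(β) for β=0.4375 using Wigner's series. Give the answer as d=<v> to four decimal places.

d=0.0259

d^4_{1,-3}(β=0.4375) via Wigner's sum:
Half-angle: c=0.976169, s=0.217010. N=√(120·6·1·5040)=1904.940944
k∈{0,1} keeps every argument non-negative
  k=0: (−1)^4·1904.9409/(144)·0.9762^4·0.2170^4 = +0.026640
  k=1: (−1)^5·1904.9409/(240)·0.9762^2·0.2170^6 = -0.000790
d^4_{1,-3}(0.4375) = +0.026640 -0.000790 = +0.025850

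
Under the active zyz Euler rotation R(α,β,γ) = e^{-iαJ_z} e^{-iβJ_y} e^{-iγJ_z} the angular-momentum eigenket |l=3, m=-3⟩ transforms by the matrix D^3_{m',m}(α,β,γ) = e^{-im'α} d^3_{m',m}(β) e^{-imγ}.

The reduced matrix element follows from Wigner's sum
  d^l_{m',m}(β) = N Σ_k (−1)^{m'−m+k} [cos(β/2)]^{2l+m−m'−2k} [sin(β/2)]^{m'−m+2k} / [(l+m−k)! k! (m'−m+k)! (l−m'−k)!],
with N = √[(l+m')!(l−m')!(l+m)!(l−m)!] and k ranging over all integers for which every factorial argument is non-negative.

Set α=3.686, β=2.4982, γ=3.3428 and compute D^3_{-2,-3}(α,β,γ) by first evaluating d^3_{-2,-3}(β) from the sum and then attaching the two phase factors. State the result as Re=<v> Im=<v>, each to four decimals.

Split into d^3_{-2,-3}(β=2.4982) × two z-phases.
With c≡cos(β/2)=0.316176 and s≡sin(β/2)=0.948700, N=[1·120·1·720]^{1/2}=293.938769
k∈{0} keeps every argument non-negative
  k=0: (−1)^1·293.9388/(120)·0.3162^5·0.9487^1 = -0.007343
d^3_{-2,-3}(2.4982) = -0.007343
Phases: e^{-i·(-2)·3.686}=+0.463536+0.886078i, e^{-i·(-3)·3.3428}=-0.823285-0.567628i ⇒ D=-0.000891+0.007288i

Re=-0.0009 Im=0.0073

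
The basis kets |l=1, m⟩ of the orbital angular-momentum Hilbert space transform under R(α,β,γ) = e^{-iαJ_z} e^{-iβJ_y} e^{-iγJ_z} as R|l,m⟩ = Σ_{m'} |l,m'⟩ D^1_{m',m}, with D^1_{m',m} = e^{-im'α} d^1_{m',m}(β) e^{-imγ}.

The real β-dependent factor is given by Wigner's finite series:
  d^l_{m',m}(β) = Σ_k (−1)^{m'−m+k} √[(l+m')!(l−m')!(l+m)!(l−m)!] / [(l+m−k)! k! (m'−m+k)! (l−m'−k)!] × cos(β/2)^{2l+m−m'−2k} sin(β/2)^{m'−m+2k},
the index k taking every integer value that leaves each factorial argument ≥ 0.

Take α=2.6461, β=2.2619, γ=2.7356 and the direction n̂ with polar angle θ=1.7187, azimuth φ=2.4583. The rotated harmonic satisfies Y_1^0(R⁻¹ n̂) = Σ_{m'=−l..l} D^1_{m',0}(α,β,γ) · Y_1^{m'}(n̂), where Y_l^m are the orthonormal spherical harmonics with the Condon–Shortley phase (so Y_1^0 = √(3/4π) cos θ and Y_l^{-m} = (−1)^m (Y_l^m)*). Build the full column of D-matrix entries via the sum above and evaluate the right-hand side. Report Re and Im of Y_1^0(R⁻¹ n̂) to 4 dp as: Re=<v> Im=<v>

Need the full column D^1_{m',0} for m'=−1..1 at α=2.6461, β=2.2619, γ=2.7356.
cos(β/2)=0.425800, sin(β/2)=0.904817
d^1_{-1,0}: single k=1 term ⇒ +0.544856;  D = -0.479329+0.259060i
d^1_{0,0}: k∈[0..1] ⇒ +0.181306 -0.818694 = -0.637388;  D = -0.637388+0.000000i
d^1_{1,0}: single k=0 term ⇒ -0.544856;  D = +0.479329+0.259060i
Y_1^{m'}(θ=1.7187,φ=2.4583) and Σ D·Y over m':
  (-0.4793+0.2591i)·(-0.2650-0.2157i)  (-0.6374+0.0000i)·(-0.0720+0.0000i)  (+0.4793+0.2591i)·(+0.2650-0.2157i)
Y_1^0(R⁻¹ n̂) = +0.411725+0.000000i

Re=0.4117 Im=0.0000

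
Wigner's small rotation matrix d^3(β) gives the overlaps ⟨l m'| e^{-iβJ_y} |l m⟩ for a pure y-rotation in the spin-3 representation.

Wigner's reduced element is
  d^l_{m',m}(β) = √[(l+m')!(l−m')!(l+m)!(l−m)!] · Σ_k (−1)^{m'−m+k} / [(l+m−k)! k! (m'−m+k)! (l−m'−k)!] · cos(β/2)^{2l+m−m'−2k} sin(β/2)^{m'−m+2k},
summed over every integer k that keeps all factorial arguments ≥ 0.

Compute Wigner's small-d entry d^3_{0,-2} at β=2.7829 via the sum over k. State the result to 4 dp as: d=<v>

d=-0.1580

d^3_{0,-2}(β=2.7829) via Wigner's sum:
c=cos(2.7829/2)=0.178386, s=sin(2.7829/2)=0.983961; N=√[6·6·1·120]=65.726707
Admissible k: 0..1 (factorial args all ≥0)
  k=0: (−1)^2·65.7267/(12)·0.1784^4·0.9840^2 = +0.005370
  k=1: (−1)^3·65.7267/(12)·0.1784^2·0.9840^4 = -0.163378
d^3_{0,-2}(2.7829) = +0.005370 -0.163378 = -0.158009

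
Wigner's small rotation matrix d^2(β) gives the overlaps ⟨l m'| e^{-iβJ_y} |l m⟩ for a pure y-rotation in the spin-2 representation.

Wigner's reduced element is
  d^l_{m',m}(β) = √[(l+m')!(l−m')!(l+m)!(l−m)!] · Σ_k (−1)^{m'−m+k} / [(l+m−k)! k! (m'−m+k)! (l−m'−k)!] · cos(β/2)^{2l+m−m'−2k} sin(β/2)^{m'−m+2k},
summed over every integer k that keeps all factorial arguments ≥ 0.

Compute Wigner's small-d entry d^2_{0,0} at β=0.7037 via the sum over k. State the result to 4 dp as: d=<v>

d=0.3720

d^2_{0,0}(β=0.7037) via Wigner's sum:
c=cos(0.7037/2)=0.938737, s=sin(0.7037/2)=0.344635; N=√[2·2·2·2]=4.000000
The bounds max(0,m−m')=0 and min(l+m,l−m')=2 give 3 terms
  k=0: (−1)^0·4.0000/(4)·0.9387^4·0.3446^0 = +0.776560
  k=1: (−1)^1·4.0000/(1)·0.9387^2·0.3446^2 = -0.418665
  k=2: (−1)^2·4.0000/(4)·0.9387^0·0.3446^4 = +0.014107
d^2_{0,0}(0.7037) = +0.776560 -0.418665 +0.014107 = +0.372003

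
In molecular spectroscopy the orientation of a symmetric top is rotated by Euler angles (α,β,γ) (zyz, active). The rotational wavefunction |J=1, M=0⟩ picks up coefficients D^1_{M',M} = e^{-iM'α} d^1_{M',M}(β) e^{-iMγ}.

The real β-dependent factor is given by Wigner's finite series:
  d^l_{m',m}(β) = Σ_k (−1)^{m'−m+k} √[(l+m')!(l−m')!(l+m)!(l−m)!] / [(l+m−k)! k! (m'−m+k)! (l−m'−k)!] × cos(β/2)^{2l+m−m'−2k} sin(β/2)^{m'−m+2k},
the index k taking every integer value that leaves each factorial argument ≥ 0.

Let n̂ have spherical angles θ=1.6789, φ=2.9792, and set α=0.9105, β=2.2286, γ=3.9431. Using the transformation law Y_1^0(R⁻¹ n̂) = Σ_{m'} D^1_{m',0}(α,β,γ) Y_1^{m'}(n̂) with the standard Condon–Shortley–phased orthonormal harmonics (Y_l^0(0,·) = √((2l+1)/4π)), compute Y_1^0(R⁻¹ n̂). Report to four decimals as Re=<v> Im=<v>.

Need the full column D^1_{m',0} for m'=−1..1 at α=0.9105, β=2.2286, γ=3.9431.
cos(β/2)=0.440806, sin(β/2)=0.897602
d^1_{-1,0}: single k=1 term ⇒ +0.559560;  D = +0.343206+0.441946i
d^1_{0,0}: k∈[0..1] ⇒ +0.194310 -0.805690 = -0.611380;  D = -0.611380+0.000000i
d^1_{1,0}: single k=0 term ⇒ -0.559560;  D = -0.343206+0.441946i
Y_1^{m'}(θ=1.6789,φ=2.9792) and Σ D·Y over m':
  (+0.3432+0.4419i)·(-0.3390-0.0555i)  (-0.6114+0.0000i)·(-0.0527+0.0000i)  (-0.3432+0.4419i)·(+0.3390-0.0555i)
Y_1^0(R⁻¹ n̂) = -0.151350+0.000000i

Re=-0.1513 Im=0.0000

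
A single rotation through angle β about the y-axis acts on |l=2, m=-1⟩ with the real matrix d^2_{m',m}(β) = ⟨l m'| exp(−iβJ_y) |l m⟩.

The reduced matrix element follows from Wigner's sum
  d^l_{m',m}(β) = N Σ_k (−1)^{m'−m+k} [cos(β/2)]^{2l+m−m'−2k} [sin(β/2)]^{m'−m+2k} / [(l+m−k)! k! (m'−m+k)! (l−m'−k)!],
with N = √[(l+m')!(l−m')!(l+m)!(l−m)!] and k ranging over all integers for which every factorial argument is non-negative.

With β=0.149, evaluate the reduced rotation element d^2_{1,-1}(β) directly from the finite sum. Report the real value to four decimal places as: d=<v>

d^2_{1,-1}(β=0.149) via Wigner's sum:
With c≡cos(β/2)=0.997226 and s≡sin(β/2)=0.074431, N=[6·1·1·6]^{1/2}=6.000000
Admissible k: 0..1 (factorial args all ≥0)
  k=0: (−1)^2·6.0000/(2)·0.9972^2·0.0744^2 = +0.016528
  k=1: (−1)^3·6.0000/(6)·0.9972^0·0.0744^4 = -0.000031
d^2_{1,-1}(0.149) = +0.016528 -0.000031 = +0.016497

d=0.0165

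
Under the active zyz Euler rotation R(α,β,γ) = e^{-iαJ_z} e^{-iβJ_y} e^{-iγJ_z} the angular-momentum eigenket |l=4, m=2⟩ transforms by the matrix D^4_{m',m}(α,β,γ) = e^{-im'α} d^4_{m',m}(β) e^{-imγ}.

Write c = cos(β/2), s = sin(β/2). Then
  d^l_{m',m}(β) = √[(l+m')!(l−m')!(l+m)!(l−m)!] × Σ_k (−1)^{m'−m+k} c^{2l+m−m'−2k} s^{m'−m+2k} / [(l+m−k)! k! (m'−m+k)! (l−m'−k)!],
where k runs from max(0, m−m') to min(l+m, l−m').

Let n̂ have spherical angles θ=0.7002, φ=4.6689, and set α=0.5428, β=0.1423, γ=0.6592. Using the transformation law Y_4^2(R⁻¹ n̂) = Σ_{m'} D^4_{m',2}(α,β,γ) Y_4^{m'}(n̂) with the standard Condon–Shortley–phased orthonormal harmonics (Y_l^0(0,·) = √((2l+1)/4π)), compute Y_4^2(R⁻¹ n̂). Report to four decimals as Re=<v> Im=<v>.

Need the full column D^4_{m',2} for m'=−4..4 at α=0.5428, β=0.1423, γ=0.6592.
cos(β/2)=0.997470, sin(β/2)=0.071090
d^4_{-4,2}: single k=6 term ⇒ +0.000001;  D = +0.000000+0.000001i
d^4_{-3,2}: k∈[5..6] ⇒ +0.000020 -0.000000 = +0.000020;  D = +0.000019+0.000006i
d^4_{-2,2}: k∈[4..6] ⇒ +0.000379 -0.000002 +0.000000 = +0.000378;  D = +0.000368-0.000087i
d^4_{-1,2}: k∈[3..5] ⇒ +0.005017 -0.000038 +0.000000 = +0.004979;  D = +0.003555-0.003486i
d^4_{0,2}: k∈[2..4] ⇒ +0.047221 -0.000640 +0.000001 = +0.046583;  D = +0.011633-0.045107i
d^4_{1,2}: k∈[1..3] ⇒ +0.296308 -0.007525 +0.000025 = +0.288808;  D = -0.082697-0.276715i
d^4_{2,2}: k∈[0..2] ⇒ +0.979938 -0.059731 +0.000379 = +0.920586;  D = -0.681316-0.619102i
d^4_{3,2}: k∈[0..1] ⇒ -0.261319 +0.003982 = -0.257337;  D = +0.252470+0.049811i
d^4_{4,2}: single k=0 term ⇒ +0.026339;  D = -0.024760+0.008982i
Y_4^{m'}(θ=0.7002,φ=4.6689) and Σ D·Y over m':
  (+0.0000+0.0000i)·(+0.0751+0.0132i)  (+0.0000+0.0000i)·(+0.0333-0.2539i)  (+0.0004-0.0001i)·(-0.4281-0.0373i)  (+0.0036-0.0035i)·(-0.0111+0.2547i)  (+0.0116-0.0451i)·(-0.2723+0.0000i)  (-0.0827-0.2767i)·(+0.0111+0.2547i)  (-0.6813-0.6191i)·(-0.4281+0.0373i)  (+0.2525+0.0498i)·(-0.0333-0.2539i)  (-0.0248+0.0090i)·(+0.0751-0.0132i)
Y_4^2(R⁻¹ n̂) = +0.384324+0.163938i

Re=0.3843 Im=0.1639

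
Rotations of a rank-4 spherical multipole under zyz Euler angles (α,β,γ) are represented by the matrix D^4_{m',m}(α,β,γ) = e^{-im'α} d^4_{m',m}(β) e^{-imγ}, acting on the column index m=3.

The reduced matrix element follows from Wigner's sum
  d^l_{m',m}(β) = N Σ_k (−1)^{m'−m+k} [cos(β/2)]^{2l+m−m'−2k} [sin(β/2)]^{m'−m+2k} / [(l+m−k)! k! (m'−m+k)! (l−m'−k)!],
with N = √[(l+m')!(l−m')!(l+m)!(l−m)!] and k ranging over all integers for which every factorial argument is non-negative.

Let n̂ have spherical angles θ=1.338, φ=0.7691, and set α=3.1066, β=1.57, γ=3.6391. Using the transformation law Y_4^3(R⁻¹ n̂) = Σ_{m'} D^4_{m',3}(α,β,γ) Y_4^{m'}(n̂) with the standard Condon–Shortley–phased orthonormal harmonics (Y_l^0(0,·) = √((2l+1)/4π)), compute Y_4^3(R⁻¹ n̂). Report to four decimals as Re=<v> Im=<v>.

Re=-0.2168 Im=0.2612

Need the full column D^4_{m',3} for m'=−4..4 at α=3.1066, β=1.57, γ=3.6391.
cos(β/2)=0.707388, sin(β/2)=0.706825
d^4_{-4,3}: single k=7 term ⇒ +0.176355;  D = +0.010874+0.176019i
d^4_{-3,3}: k∈[6..7] ⇒ +0.436803 -0.062301 = +0.374502;  D = -0.009999-0.374369i
d^4_{-2,3}: k∈[5..6] ⇒ +0.701001 -0.233295 = +0.467706;  D = -0.003877+0.467690i
d^4_{-1,3}: k∈[4..5] ⇒ +0.826796 -0.495288 = +0.331508;  D = +0.014344-0.331197i
d^4_{0,3}: k∈[3..4] ⇒ +0.740098 -0.738920 = +0.001178;  D = -0.000092+0.001174i
d^4_{1,3}: k∈[2..3] ⇒ +0.496868 -0.826796 = -0.329928;  D = -0.037290+0.327814i
d^4_{2,3}: k∈[1..2] ⇒ +0.234413 -0.702119 = -0.467706;  D = +0.069088-0.462575i
d^4_{3,3}: k∈[0..1] ⇒ +0.062699 -0.438197 = -0.375497;  D = -0.068426+0.369210i
d^4_{4,3}: single k=0 term ⇒ -0.177199;  D = +0.038367-0.172996i
Y_4^{m'}(θ=1.338,φ=0.7691) and Σ D·Y over m':
  (+0.0109+0.1760i)·(-0.3958-0.0258i)  (-0.0100-0.3744i)·(-0.1787-0.1971i)  (-0.0039+0.4677i)·(-0.0065+0.1986i)  (+0.0143-0.3312i)·(-0.2005+0.1941i)  (-0.0001+0.0012i)·(+0.1589+0.0000i)  (-0.0373+0.3278i)·(+0.2005+0.1941i)  (+0.0691-0.4626i)·(-0.0065-0.1986i)  (-0.0684+0.3692i)·(+0.1787-0.1971i)  (+0.0384-0.1730i)·(-0.3958+0.0258i)
Y_4^3(R⁻¹ n̂) = -0.216828+0.261169i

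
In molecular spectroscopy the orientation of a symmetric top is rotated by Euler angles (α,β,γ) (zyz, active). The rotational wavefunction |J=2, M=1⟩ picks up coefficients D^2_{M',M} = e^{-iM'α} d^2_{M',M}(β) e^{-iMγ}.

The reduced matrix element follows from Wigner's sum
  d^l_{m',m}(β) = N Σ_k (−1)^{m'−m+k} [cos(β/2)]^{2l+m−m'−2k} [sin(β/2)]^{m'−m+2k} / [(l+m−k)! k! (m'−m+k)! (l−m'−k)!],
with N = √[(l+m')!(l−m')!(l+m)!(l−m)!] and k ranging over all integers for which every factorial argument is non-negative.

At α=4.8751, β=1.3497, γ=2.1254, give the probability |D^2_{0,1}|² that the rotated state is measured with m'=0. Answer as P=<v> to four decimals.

P=0.0687

First d^2_{0,1}(β=1.3497), then the phase factors e^{-i(0)α} and e^{-i(1)γ}:
c=cos(1.3497/2)=0.780801, s=sin(1.3497/2)=0.624780; N=√[2·2·6·1]=4.898979
Admissible k: 1..2 (factorial args all ≥0)
  k=1: (−1)^0·4.8990/(2)·0.7808^3·0.6248^1 = +0.728490
  k=2: (−1)^1·4.8990/(2)·0.7808^1·0.6248^3 = -0.466442
d^2_{0,1}(1.3497) = +0.728490 -0.466442 = +0.262048
|D^2_{0,1}|² = |d^2_{0,1}(β)|² = (+0.262048)² = 0.068669 (the z-rotation phases have unit modulus)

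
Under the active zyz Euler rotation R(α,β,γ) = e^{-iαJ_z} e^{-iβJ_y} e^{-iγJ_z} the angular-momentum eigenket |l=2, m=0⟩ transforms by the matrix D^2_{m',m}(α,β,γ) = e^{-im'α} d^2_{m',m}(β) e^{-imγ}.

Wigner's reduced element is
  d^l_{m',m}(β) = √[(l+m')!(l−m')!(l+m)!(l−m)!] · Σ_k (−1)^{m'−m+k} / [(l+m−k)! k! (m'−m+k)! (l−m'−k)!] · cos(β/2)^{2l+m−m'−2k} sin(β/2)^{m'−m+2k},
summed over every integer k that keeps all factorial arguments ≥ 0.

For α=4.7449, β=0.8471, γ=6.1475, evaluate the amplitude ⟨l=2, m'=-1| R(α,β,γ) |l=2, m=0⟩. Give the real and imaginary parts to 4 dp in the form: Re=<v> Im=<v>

Re=0.0198 Im=-0.6074

D^2_{-1,0}(4.7449,0.8471,6.1475) = e^{-i·-1·4.7449}·d^2_{-1,0}(0.8471)·e^{-i·0·6.1475}. Compute d first:
With c≡cos(β/2)=0.911636 and s≡sin(β/2)=0.410999, N=[1·6·2·2]^{1/2}=4.898979
The bounds max(0,m−m')=1 and min(l+m,l−m')=2 give 2 terms
  k=1: (−1)^0·4.8990/(2)·0.9116^3·0.4110^1 = +0.762747
  k=2: (−1)^1·4.8990/(2)·0.9116^1·0.4110^3 = -0.155032
d^2_{-1,0}(0.8471) = +0.762747 -0.155032 = +0.607716
D = (+0.032505-0.999472i)·(+0.607716)·(+1.000000+0.000000i) = +0.019754-0.607394i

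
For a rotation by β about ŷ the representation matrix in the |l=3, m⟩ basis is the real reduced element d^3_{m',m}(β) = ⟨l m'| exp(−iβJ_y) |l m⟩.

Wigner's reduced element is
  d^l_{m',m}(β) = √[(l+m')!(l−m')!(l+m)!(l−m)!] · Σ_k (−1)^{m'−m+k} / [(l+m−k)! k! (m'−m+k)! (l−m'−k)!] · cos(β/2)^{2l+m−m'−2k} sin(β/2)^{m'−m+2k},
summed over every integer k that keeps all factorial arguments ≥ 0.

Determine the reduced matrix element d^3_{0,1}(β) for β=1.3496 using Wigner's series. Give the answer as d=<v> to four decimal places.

d=-0.3208

d^3_{0,1}(β=1.3496) via Wigner's sum:
Half-angle: c=0.780832, s=0.624741. N=√(6·6·24·2)=41.569219
k: max(0,(1)−(0))=1 … min(3+(1),3−(0))=3
  k=1: (−1)^0·41.5692/(12)·0.7808^5·0.6247^1 = +0.628172
  k=2: (−1)^1·41.5692/(4)·0.7808^3·0.6247^3 = -1.206382
  k=3: (−1)^2·41.5692/(12)·0.7808^1·0.6247^5 = +0.257424
d^3_{0,1}(1.3496) = +0.628172 -1.206382 +0.257424 = -0.320786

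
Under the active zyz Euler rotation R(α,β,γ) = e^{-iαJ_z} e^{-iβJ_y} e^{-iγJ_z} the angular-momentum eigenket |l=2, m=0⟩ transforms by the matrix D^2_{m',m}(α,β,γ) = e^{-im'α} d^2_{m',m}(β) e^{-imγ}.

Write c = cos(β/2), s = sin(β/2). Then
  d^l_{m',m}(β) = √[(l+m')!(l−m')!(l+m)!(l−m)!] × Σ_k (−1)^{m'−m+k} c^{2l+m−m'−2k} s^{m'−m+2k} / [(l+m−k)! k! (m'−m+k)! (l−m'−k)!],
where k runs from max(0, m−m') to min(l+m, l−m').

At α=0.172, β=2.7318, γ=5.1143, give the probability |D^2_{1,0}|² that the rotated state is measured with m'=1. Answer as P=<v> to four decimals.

P=0.2003

First d^2_{1,0}(β=2.7318), then the phase factors e^{-i(1)α} and e^{-i(0)γ}:
Half-angle: c=0.203466, s=0.979082. N=√(6·1·2·2)=4.898979
The bounds max(0,m−m')=0 and min(l+m,l−m')=1 give 2 terms
  k=0: (−1)^1·4.8990/(2)·0.2035^3·0.9791^1 = -0.020201
  k=1: (−1)^2·4.8990/(2)·0.2035^1·0.9791^3 = +0.467761
d^2_{1,0}(2.7318) = -0.020201 +0.467761 = +0.447560
|D^2_{1,0}|² = |d^2_{1,0}(β)|² = (+0.447560)² = 0.200310 (the z-rotation phases have unit modulus)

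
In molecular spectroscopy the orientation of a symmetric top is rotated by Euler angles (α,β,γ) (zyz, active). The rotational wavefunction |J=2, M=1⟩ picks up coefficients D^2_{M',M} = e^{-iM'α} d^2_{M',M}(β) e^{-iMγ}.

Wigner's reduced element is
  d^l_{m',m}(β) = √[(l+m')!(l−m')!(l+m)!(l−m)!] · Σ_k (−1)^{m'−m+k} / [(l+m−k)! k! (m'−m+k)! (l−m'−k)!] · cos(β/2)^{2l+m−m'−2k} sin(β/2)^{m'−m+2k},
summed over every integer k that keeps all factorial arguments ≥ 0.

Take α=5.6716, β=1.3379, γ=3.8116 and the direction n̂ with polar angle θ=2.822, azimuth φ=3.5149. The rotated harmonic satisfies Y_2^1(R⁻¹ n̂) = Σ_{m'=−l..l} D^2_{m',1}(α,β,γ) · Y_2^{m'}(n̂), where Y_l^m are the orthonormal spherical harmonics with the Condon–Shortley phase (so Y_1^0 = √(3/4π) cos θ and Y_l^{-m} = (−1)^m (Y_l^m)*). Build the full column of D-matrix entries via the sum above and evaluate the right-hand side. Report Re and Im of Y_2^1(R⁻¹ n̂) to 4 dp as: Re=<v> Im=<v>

Need the full column D^2_{m',1} for m'=−2..2 at α=5.6716, β=1.3379, γ=3.8116.
cos(β/2)=0.784473, sin(β/2)=0.620163
d^2_{-2,1}: single k=3 term ⇒ +0.374218;  D = +0.118562+0.354940i
d^2_{-1,1}: k∈[2..3] ⇒ +0.710050 -0.147918 = +0.562131;  D = -0.160314+0.538787i
d^2_{0,1}: k∈[1..2] ⇒ +0.733357 -0.458322 = +0.275036;  D = -0.215578+0.170795i
d^2_{1,1}: k∈[0..1] ⇒ +0.378715 -0.710050 = -0.331335;  D = +0.330769-0.019346i
d^2_{2,1}: single k=0 term ⇒ -0.598784;  D = +0.509485+0.314590i
Y_2^{m'}(θ=2.822,φ=3.5149) and Σ D·Y over m':
  (+0.1186+0.3549i)·(+0.0280-0.0259i)  (-0.1603+0.5388i)·(+0.2146-0.0840i)  (-0.2156+0.1708i)·(+0.5374+0.0000i)  (+0.3308-0.0193i)·(-0.2146-0.0840i)  (+0.5095+0.3146i)·(+0.0280+0.0259i)
Y_2^1(R⁻¹ n̂) = -0.158941+0.226071i

Re=-0.1589 Im=0.2261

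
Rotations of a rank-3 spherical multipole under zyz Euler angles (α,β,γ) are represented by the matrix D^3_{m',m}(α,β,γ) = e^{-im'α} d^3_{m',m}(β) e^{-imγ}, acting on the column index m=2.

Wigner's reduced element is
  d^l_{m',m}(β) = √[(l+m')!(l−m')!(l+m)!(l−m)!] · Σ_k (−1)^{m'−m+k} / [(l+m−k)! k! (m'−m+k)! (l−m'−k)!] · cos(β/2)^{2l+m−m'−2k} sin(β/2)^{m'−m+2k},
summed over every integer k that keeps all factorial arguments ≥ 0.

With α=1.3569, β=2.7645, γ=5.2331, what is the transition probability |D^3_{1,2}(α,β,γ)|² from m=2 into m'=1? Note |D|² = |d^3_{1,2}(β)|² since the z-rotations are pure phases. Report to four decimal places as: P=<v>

D^3_{1,2}(1.3569,2.7645,5.2331) = e^{-i·1·1.3569}·d^3_{1,2}(2.7645)·e^{-i·2·5.2331}. Compute d first:
Half-angle: c=0.187431, s=0.982278. N=√(24·2·120·1)=75.894664
k: max(0,(2)−(1))=1 … min(3+(2),3−(1))=2
  k=1: (−1)^0·75.8947/(24)·0.1874^5·0.9823^1 = +0.000719
  k=2: (−1)^1·75.8947/(12)·0.1874^3·0.9823^3 = -0.039469
d^3_{1,2}(2.7645) = +0.000719 -0.039469 = -0.038751
|D^3_{1,2}|² = |d^3_{1,2}(β)|² = (-0.038751)² = 0.001502 (the z-rotation phases have unit modulus)

P=0.0015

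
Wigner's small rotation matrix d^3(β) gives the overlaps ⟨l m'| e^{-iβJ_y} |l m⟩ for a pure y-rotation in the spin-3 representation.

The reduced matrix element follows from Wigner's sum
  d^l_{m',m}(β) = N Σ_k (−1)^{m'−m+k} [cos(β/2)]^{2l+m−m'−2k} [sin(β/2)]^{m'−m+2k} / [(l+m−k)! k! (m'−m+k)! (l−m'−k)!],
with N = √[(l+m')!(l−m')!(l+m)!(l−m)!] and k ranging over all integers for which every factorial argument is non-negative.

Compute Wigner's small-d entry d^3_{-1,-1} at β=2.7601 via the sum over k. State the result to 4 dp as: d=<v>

d=0.1905

d^3_{-1,-1}(β=2.7601) via Wigner's sum:
Half-angle: c=0.189592, s=0.981863. N=√(2·24·2·24)=48.000000
The bounds max(0,m−m')=0 and min(l+m,l−m')=2 give 3 terms
  k=0: (−1)^0·48.0000/(48)·0.1896^6·0.9819^0 = +0.000046
  k=1: (−1)^1·48.0000/(6)·0.1896^4·0.9819^2 = -0.009965
  k=2: (−1)^2·48.0000/(8)·0.1896^2·0.9819^4 = +0.200444
d^3_{-1,-1}(2.7601) = +0.000046 -0.009965 +0.200444 = +0.190526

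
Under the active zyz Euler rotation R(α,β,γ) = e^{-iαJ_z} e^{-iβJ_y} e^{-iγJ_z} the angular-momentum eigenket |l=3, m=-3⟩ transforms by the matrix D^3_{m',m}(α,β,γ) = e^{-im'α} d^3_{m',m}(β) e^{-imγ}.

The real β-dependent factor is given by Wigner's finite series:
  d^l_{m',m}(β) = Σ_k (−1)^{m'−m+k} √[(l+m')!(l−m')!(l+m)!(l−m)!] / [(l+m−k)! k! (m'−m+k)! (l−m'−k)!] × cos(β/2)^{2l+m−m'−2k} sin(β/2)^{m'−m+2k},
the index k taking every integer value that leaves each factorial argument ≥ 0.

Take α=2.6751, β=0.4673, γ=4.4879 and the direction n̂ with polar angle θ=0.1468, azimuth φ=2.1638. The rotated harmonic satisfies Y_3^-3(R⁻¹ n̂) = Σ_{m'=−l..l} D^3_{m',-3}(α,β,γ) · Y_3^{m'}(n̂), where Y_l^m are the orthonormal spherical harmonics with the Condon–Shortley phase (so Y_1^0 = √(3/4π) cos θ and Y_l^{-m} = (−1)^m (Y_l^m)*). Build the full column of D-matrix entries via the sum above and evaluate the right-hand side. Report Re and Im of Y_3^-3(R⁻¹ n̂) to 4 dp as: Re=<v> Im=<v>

Re=-0.0158 Im=-0.0042

Need the full column D^3_{m',-3} for m'=−3..3 at α=2.6751, β=0.4673, γ=4.4879.
cos(β/2)=0.972828, sin(β/2)=0.231530
d^3_{-3,-3}: single k=0 term ⇒ +0.847649;  D = -0.743007+0.407982i
d^3_{-2,-3}: single k=0 term ⇒ -0.494154;  D = -0.493840+0.017616i
d^3_{-1,-3}: single k=0 term ⇒ +0.185953;  D = -0.168960-0.077660i
d^3_{0,-3}: single k=0 term ⇒ -0.051103;  D = -0.031873-0.039945i
d^3_{1,-3}: single k=0 term ⇒ +0.010533;  D = -0.002164-0.010308i
d^3_{2,-3}: single k=0 term ⇒ -0.001585;  D = +0.000407-0.001532i
d^3_{3,-3}: single k=0 term ⇒ +0.000154;  D = +0.000102-0.000115i
Y_3^{m'}(θ=0.1468,φ=2.1638) and Σ D·Y over m':
  (-0.7430+0.4080i)·(+0.0013-0.0003i)  (-0.4938+0.0176i)·(-0.0081+0.0200i)  (-0.1690-0.0777i)·(-0.1028-0.1526i)  (-0.0319-0.0399i)·(+0.6988+0.0000i)  (-0.0022-0.0103i)·(+0.1028-0.1526i)  (+0.0004-0.0015i)·(-0.0081-0.0200i)  (+0.0001-0.0001i)·(-0.0013-0.0003i)
Y_3^-3(R⁻¹ n̂) = -0.015761-0.004190i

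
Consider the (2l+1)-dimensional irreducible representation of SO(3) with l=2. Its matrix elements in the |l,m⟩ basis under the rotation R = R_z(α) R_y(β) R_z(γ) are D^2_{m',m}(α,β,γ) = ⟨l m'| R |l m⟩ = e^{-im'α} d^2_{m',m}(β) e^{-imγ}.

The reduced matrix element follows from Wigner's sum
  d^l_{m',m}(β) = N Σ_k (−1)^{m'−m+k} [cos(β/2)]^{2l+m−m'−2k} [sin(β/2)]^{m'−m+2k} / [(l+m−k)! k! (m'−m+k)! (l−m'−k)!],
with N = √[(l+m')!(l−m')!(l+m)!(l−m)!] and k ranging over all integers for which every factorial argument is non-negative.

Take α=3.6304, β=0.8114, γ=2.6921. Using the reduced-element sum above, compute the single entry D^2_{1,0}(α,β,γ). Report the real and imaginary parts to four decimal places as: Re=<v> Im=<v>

Re=0.5399 Im=-0.2872

D^2_{1,0}(3.6304,0.8114,2.6921) = e^{-i·1·3.6304}·d^2_{1,0}(0.8114)·e^{-i·0·2.6921}. Compute d first:
With c≡cos(β/2)=0.918826 and s≡sin(β/2)=0.394662, N=[6·1·2·2]^{1/2}=4.898979
k∈{0,1} keeps every argument non-negative
  k=0: (−1)^1·4.8990/(2)·0.9188^3·0.3947^1 = -0.749896
  k=1: (−1)^2·4.8990/(2)·0.9188^1·0.3947^3 = +0.138352
d^2_{1,0}(0.8114) = -0.749896 +0.138352 = -0.611545
D = (-0.882894+0.469573i)·(-0.611545)·(+1.000000+0.000000i) = +0.539929-0.287165i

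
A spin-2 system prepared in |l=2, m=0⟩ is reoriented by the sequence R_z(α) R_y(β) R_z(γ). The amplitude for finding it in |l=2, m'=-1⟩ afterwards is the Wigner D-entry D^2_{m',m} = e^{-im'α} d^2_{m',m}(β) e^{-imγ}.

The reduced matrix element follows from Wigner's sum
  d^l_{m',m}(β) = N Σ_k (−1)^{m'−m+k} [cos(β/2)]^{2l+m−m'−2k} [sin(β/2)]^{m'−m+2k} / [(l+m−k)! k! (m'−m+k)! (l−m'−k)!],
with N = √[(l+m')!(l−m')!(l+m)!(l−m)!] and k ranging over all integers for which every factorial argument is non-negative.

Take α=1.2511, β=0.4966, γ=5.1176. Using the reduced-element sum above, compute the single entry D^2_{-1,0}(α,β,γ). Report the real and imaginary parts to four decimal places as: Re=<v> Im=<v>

Re=0.1612 Im=0.4870

D^2_{-1,0}(1.2511,0.4966,5.1176) = e^{-i·-1·1.2511}·d^2_{-1,0}(0.4966)·e^{-i·0·5.1176}. Compute d first:
Half-angle: c=0.969332, s=0.245756. N=√(1·6·2·2)=4.898979
k: max(0,(0)−(-1))=1 … min(2+(0),2−(-1))=2
  k=1: (−1)^0·4.8990/(2)·0.9693^3·0.2458^1 = +0.548274
  k=2: (−1)^1·4.8990/(2)·0.9693^1·0.2458^3 = -0.035242
d^2_{-1,0}(0.4966) = +0.548274 -0.035242 = +0.513032
Attach z-rotation phases: D = e^{-i(-1)(1.2511)}·(+0.513032)·e^{-i(0)(5.1176)} = +0.161235+0.487037i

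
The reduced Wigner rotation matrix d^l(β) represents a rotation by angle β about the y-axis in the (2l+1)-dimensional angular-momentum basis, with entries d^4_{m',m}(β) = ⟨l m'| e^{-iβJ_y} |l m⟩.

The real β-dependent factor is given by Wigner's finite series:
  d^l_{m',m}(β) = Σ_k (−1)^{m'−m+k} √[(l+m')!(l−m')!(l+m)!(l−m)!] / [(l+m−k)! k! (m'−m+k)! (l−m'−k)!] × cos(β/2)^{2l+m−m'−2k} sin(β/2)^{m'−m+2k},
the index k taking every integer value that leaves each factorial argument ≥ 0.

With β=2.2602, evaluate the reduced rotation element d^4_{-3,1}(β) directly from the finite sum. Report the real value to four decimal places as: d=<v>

d^4_{-3,1}(β=2.2602) via Wigner's sum:
Half-angle: c=0.426569, s=0.904455. N=√(1·5040·120·6)=1904.940944
k∈{4,5} keeps every argument non-negative
  k=4: (−1)^0·1904.9409/(144)·0.4266^4·0.9045^4 = +0.293106
  k=5: (−1)^1·1904.9409/(240)·0.4266^2·0.9045^6 = -0.790626
d^4_{-3,1}(2.2602) = +0.293106 -0.790626 = -0.497519

d=-0.4975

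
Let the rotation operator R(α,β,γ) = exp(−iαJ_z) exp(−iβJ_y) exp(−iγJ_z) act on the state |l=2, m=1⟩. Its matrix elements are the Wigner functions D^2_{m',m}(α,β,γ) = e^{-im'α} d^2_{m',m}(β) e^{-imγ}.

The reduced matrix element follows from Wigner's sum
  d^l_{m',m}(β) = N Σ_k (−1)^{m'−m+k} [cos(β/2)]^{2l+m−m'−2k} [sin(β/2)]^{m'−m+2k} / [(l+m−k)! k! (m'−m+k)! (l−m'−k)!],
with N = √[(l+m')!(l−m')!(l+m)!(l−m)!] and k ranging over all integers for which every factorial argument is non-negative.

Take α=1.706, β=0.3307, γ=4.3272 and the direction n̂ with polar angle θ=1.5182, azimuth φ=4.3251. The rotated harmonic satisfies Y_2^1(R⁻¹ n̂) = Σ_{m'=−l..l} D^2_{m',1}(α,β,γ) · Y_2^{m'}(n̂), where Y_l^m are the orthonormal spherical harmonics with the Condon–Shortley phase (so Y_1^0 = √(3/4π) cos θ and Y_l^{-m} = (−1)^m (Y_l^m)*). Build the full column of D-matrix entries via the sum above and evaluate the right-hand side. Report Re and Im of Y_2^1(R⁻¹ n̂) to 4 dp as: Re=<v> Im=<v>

Re=-0.0264 Im=-0.1718

Need the full column D^2_{m',1} for m'=−2..2 at α=1.706, β=0.3307, γ=4.3272.
cos(β/2)=0.986361, sin(β/2)=0.164598
d^2_{-2,1}: single k=3 term ⇒ +0.008797;  D = +0.005363-0.006973i
d^2_{-1,1}: k∈[2..3] ⇒ +0.079075 -0.000734 = +0.078341;  D = -0.067971-0.038953i
d^2_{0,1}: k∈[1..2] ⇒ +0.386907 -0.010774 = +0.376133;  D = -0.141326+0.348573i
d^2_{1,1}: k∈[0..1] ⇒ +0.946549 -0.079075 = +0.867474;  D = +0.840510+0.214604i
d^2_{2,1}: single k=0 term ⇒ -0.315908;  D = -0.036181+0.313829i
Y_2^{m'}(θ=1.5182,φ=4.3251) and Σ D·Y over m':
  (+0.0054-0.0070i)·(-0.2753-0.2694i)  (-0.0680-0.0390i)·(-0.0153+0.0376i)  (-0.1413+0.3486i)·(-0.3128+0.0000i)  (+0.8405+0.2146i)·(+0.0153+0.0376i)  (-0.0362+0.3138i)·(-0.2753+0.2694i)
Y_2^1(R⁻¹ n̂) = -0.026423-0.171803i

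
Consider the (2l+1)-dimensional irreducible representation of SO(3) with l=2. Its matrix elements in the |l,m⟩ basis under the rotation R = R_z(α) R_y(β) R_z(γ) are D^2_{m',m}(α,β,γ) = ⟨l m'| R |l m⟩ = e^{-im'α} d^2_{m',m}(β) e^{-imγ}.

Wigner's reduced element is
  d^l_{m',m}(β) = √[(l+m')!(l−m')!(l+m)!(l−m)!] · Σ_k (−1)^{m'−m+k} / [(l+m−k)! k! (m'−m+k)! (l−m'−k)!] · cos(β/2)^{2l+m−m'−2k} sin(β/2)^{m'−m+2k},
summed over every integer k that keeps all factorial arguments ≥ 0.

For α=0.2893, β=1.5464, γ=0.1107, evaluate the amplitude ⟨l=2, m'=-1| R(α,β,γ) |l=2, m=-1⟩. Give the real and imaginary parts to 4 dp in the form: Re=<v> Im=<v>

Re=-0.4487 Im=-0.1897

D^2_{-1,-1}(0.2893,1.5464,0.1107) = e^{-i·-1·0.2893}·d^2_{-1,-1}(1.5464)·e^{-i·-1·0.1107}. Compute d first:
Half-angle: c=0.715679, s=0.698429. N=√(1·6·1·6)=6.000000
Admissible k: 0..1 (factorial args all ≥0)
  k=0: (−1)^0·6.0000/(6)·0.7157^4·0.6984^0 = +0.262346
  k=1: (−1)^1·6.0000/(2)·0.7157^2·0.6984^2 = -0.749554
d^2_{-1,-1}(1.5464) = +0.262346 -0.749554 = -0.487208
Phases: e^{-i·(-1)·0.2893}=+0.958444+0.285281i, e^{-i·(-1)·0.1107}=+0.993879+0.110474i ⇒ D=-0.448748-0.189728i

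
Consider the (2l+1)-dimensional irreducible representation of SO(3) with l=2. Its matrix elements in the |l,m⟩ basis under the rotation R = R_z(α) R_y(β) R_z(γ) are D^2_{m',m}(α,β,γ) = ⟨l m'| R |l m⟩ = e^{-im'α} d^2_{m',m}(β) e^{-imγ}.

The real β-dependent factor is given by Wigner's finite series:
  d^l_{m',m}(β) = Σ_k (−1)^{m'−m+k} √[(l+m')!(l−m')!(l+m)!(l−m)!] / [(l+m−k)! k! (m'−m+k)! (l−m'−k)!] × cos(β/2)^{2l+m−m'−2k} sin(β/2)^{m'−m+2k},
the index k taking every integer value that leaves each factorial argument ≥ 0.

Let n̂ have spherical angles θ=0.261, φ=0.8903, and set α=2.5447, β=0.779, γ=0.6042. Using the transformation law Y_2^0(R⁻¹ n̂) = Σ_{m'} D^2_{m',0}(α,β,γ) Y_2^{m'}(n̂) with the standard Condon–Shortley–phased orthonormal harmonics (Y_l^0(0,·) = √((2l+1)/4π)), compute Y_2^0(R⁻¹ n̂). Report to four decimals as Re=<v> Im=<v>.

Need the full column D^2_{m',0} for m'=−2..2 at α=2.5447, β=0.779, γ=0.6042.
cos(β/2)=0.925099, sin(β/2)=0.379726
d^2_{-2,0}: single k=2 term ⇒ +0.302268;  D = +0.111278-0.281040i
d^2_{-1,0}: k∈[1..2] ⇒ +0.736395 -0.124072 = +0.612322;  D = -0.506443+0.344171i
d^2_{0,0}: k∈[0..2] ⇒ +0.732408 -0.493602 +0.020791 = +0.259597;  D = +0.259597+0.000000i
d^2_{1,0}: k∈[0..1] ⇒ -0.736395 +0.124072 = -0.612322;  D = +0.506443+0.344171i
d^2_{2,0}: single k=0 term ⇒ +0.302268;  D = +0.111278+0.281040i
Y_2^{m'}(θ=0.261,φ=0.8903) and Σ D·Y over m':
  (+0.1113-0.2810i)·(-0.0054-0.0252i)  (-0.5064+0.3442i)·(+0.1212-0.1497i)  (+0.2596+0.0000i)·(+0.5678+0.0000i)  (+0.5064+0.3442i)·(-0.1212-0.1497i)  (+0.1113+0.2810i)·(-0.0054+0.0252i)
Y_2^0(R⁻¹ n̂) = +0.112365-0.000000i

Re=0.1124 Im=0.0000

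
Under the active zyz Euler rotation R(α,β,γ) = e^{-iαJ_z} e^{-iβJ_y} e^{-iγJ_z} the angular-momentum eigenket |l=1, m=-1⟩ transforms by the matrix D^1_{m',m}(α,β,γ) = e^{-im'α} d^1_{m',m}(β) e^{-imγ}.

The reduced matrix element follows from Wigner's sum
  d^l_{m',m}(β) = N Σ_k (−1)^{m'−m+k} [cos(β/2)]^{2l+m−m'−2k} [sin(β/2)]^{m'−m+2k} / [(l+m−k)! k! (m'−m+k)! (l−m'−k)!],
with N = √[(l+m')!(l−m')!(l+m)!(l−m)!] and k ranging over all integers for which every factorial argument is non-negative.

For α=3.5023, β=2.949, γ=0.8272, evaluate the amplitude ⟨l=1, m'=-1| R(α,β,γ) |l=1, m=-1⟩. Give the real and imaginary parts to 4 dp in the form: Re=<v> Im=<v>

Re=-0.0035 Im=-0.0086

Split into d^1_{-1,-1}(β=2.949) × two z-phases.
With c≡cos(β/2)=0.096148 and s≡sin(β/2)=0.995367, N=[1·2·1·2]^{1/2}=2.000000
Admissible k: 0..0 (factorial args all ≥0)
  k=0: (−1)^0·2.0000/(2)·0.0961^2·0.9954^0 = +0.009244
d^1_{-1,-1}(2.949) = +0.009244
D = (-0.935647-0.352936i)·(+0.009244)·(+0.676939+0.736039i) = -0.003454-0.008575i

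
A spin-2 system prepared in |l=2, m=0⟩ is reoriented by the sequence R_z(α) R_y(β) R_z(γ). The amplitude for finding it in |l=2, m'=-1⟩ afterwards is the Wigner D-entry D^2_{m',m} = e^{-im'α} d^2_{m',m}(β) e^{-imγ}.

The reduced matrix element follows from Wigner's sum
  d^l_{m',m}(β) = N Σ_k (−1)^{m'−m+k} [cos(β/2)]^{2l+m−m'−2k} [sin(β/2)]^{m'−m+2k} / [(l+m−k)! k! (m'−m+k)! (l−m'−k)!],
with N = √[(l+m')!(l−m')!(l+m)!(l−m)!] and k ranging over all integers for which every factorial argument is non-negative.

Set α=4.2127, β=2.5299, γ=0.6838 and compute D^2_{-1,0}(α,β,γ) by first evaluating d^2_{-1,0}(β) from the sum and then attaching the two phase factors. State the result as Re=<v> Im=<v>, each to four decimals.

Re=0.2759 Im=0.5054

Split into d^2_{-1,0}(β=2.5299) × two z-phases.
c=cos(2.5299/2)=0.301100, s=sin(2.5299/2)=0.953592; N=√[1·6·2·2]=4.898979
Admissible k: 1..2 (factorial args all ≥0)
  k=1: (−1)^0·4.8990/(2)·0.3011^3·0.9536^1 = +0.063763
  k=2: (−1)^1·4.8990/(2)·0.3011^1·0.9536^3 = -0.639551
d^2_{-1,0}(2.5299) = +0.063763 -0.639551 = -0.575788
Phases: e^{-i·(-1)·4.2127}=-0.479153-0.877732i, e^{-i·(0)·0.6838}=+1.000000+0.000000i ⇒ D=+0.275890+0.505387i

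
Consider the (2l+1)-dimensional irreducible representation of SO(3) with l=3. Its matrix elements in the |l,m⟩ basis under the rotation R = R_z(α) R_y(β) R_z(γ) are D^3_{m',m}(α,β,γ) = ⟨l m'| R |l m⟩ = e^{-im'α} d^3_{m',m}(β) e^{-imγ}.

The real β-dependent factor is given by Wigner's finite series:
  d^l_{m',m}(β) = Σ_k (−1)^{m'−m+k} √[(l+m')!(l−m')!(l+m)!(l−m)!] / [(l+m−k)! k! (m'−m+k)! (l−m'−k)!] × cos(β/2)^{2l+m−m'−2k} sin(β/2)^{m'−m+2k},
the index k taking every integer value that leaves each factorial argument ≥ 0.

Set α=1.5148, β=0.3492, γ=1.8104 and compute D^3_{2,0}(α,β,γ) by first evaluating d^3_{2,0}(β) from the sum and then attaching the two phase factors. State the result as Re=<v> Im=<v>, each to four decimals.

Split into d^3_{2,0}(β=0.3492) × two z-phases.
With c≡cos(β/2)=0.984796 and s≡sin(β/2)=0.173714, N=[120·1·6·6]^{1/2}=65.726707
k: max(0,(0)−(2))=0 … min(3+(0),3−(2))=1
  k=0: (−1)^2·65.7267/(12)·0.9848^4·0.1737^2 = +0.155459
  k=1: (−1)^3·65.7267/(12)·0.9848^2·0.1737^4 = -0.004837
d^3_{2,0}(0.3492) = +0.155459 -0.004837 = +0.150622
Attach z-rotation phases: D = e^{-i(2)(1.5148)}·(+0.150622)·e^{-i(0)(1.8104)} = -0.149679-0.016833i

Re=-0.1497 Im=-0.0168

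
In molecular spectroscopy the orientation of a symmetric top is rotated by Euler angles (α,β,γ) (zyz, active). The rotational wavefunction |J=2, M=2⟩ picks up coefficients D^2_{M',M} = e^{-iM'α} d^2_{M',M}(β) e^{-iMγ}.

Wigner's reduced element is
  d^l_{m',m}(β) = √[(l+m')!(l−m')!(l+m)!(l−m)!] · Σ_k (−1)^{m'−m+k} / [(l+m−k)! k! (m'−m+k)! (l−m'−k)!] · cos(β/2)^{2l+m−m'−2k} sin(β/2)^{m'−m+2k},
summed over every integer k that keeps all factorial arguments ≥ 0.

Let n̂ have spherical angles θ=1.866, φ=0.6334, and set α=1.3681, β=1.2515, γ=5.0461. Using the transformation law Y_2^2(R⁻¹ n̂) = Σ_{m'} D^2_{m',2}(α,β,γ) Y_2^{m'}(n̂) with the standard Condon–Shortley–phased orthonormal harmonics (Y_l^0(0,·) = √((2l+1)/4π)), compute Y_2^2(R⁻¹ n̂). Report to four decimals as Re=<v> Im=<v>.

Need the full column D^2_{m',2} for m'=−2..2 at α=1.3681, β=1.2515, γ=5.0461.
cos(β/2)=0.810524, sin(β/2)=0.585705
d^2_{-2,2}: single k=4 term ⇒ +0.117684;  D = +0.056212-0.103391i
d^2_{-1,2}: single k=3 term ⇒ +0.325712;  D = -0.248976-0.209998i
d^2_{0,2}: single k=2 term ⇒ +0.552034;  D = -0.433578+0.341689i
d^2_{1,2}: single k=1 term ⇒ +0.623745;  D = +0.279548+0.557593i
d^2_{2,2}: single k=0 term ⇒ +0.431582;  D = +0.416851-0.111798i
Y_2^{m'}(θ=1.866,φ=0.6334) and Σ D·Y over m':
  (+0.0562-0.1034i)·(+0.1058-0.3374i)  (-0.2490-0.2100i)·(-0.1733+0.1273i)  (-0.4336+0.3417i)·(-0.2353+0.0000i)  (+0.2795+0.5576i)·(+0.1733+0.1273i)  (+0.4169-0.1118i)·(+0.1058+0.3374i)
Y_2^2(R⁻¹ n̂) = +0.202293+0.155426i

Re=0.2023 Im=0.1554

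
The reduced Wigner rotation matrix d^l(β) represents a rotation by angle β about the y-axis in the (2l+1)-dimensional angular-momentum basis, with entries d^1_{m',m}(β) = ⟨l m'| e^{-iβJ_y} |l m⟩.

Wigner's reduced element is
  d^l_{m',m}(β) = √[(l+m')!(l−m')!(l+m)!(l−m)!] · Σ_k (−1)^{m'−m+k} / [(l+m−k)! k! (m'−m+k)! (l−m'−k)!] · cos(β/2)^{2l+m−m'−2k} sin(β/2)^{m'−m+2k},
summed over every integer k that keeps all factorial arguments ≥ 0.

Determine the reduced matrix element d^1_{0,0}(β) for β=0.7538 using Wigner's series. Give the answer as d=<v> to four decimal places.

d^1_{0,0}(β=0.7538) via Wigner's sum:
Half-angle: c=0.929810, s=0.368040. N=√(1·1·1·1)=1.000000
k∈{0,1} keeps every argument non-negative
  k=0: (−1)^0·1.0000/(1)·0.9298^2·0.3680^0 = +0.864547
  k=1: (−1)^1·1.0000/(1)·0.9298^0·0.3680^2 = -0.135453
d^1_{0,0}(0.7538) = +0.864547 -0.135453 = +0.729093

d=0.7291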